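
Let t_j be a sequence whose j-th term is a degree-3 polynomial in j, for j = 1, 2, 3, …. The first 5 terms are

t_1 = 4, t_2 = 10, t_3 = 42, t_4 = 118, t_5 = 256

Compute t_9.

1788

1st diffs: 6, 32, 76, 138.
2nd diffs: 26, 44, 62.
3rd diffs: 18, 18 (constant).
Newton forward-difference form: t_j = 4 + 6·C(j-1,1) + 26·C(j-1,2) + 18·C(j-1,3).
At j = 9: j-1 = 8, so t_9 = 4 + 48 + 728 + 1008 = 1788.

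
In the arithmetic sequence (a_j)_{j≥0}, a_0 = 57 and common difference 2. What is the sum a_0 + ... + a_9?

660

a_j = 57 + (j - 0)·2.
a_9 = 75; S = 10·(57 + 75)/2 = 660.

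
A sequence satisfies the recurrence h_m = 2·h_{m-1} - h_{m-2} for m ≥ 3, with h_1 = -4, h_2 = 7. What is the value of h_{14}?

h_3 = 18;  h_4 = 29;  h_5 = 40;  …;  h_{11} = 106;  h_{12} = 117;  h_{13} = 128;  h_{14} = 139.
(Characteristic roots are 1 and 1.)

139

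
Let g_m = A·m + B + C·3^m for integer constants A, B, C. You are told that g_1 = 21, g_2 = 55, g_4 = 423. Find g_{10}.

Plug in m = 1, 2, 4: A + B + 3C = 21; 2A + B + 9C = 55; 4A + B + 81C = 423.
Subtracting the first from the second: A + 6C = 34.
Subtracting the second from the third: 2A + 72C = 368.
Solving: C = 5, A = 4, then B = 2.
Therefore g_{10} = 40 + 2 + 5·59049 = 295287.

295287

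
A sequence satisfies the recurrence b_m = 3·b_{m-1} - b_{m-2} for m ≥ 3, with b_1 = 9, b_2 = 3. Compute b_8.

-165

Iterate the recurrence:
b_3 = 0;  b_4 = -3;  b_5 = -9;  b_6 = -24;  b_7 = -63;  b_8 = -165.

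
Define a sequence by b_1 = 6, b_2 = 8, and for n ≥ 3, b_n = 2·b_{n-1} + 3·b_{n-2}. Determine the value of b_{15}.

b_3 = 34  b_4 = 92  b_5 = 286  …  b_{12} = 620012  b_{13} = 1860046  b_{14} = 5580128  b_{15} = 16740394.
(Characteristic roots are 3 and -1.)

16740394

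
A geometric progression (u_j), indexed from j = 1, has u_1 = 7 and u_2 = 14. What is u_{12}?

14336

Common ratio r = 2.
u_j = 7·2^(j-1).
u_{12} = 7·2^11 = 14336.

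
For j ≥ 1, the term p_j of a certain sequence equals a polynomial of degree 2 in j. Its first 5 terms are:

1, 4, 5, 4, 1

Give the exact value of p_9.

-31

1st diffs: 3, 1, -1, -3.
2nd diffs: -2, -2, -2 (constant).
Newton forward-difference form: p_j = 1 + 3·C(j-1,1) + (-2)·C(j-1,2).
At j = 9: j-1 = 8, so p_9 = 1 + 24 - 56 = -31.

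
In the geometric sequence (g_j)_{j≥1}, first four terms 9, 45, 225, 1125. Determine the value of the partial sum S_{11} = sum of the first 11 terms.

Common ratio r = 5.
g_j = 9·5^(j-1).
S = 9·(5^11 - 1)/(5 - 1) = 9·(48828125 - 1)/(4) = 109863279.

109863279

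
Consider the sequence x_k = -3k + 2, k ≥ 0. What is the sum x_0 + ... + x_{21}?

Over k = 0..21: Σk = 231.
Total = (-3)·231 + (2)·22 = -649.

-649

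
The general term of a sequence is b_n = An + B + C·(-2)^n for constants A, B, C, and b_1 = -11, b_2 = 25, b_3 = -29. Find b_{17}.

-655265

Write the equations: A + B - 2C = -11; 2A + B + 4C = 25; 3A + B - 8C = -29.
Subtracting the first from the second: A + 6C = 36.
Subtracting the second from the third: A - 12C = -54.
Solving: C = 5, A = 6, then B = -7.
So b_n = 6·n + (-7) + 5·(-2)^n; at n=17 this is -655265.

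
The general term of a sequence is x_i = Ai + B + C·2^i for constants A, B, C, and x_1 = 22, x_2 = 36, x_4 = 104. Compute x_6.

352

Plug in i = 1, 2, 4: A + B + 2C = 22; 2A + B + 4C = 36; 4A + B + 16C = 104.
Subtracting the first from the second: A + 2C = 14.
Subtracting the second from the third: 2A + 12C = 68.
Solving: C = 5, A = 4, then B = 8.
So x_i = 4·i + 8 + 5·2^i; at i=6 this is 352.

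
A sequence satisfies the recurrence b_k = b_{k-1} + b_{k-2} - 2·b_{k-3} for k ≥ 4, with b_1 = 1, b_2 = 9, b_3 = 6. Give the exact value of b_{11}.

Compute successive terms:
b_4 = 13; b_5 = 1; b_6 = 2; b_7 = -23; b_8 = -23; b_9 = -50; b_{10} = -27; b_{11} = -31.

-31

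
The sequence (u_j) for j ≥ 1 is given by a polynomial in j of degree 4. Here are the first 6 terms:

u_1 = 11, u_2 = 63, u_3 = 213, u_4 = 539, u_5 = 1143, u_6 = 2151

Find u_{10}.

13583

1st diffs: 52, 150, 326, 604, 1008.
2nd diffs: 98, 176, 278, 404.
3rd diffs: 78, 102, 126.
4th diffs: 24, 24 (constant).
So u_j = j^4 + 3j^3 + 6j^2 - 2j + 3.
Evaluating at j = 10 gives u_{10} = 13583.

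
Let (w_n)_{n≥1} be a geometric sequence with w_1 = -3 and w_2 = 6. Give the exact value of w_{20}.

1572864

Common ratio r = -2.
w_n = (-3)·(-2)^(n-1).
w_{20} = (-3)·(-2)^19 = 1572864.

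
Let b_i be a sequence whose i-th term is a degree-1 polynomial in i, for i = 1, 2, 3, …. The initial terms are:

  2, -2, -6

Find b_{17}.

-62

1st diffs: -4, -4 (constant).
So b_i = -4i + 6.
Evaluating at i = 17 gives b_{17} = -62.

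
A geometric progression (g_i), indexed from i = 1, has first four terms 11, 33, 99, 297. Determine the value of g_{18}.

Common ratio r = 3.
g_i = 11·3^(i-1).
g_{18} = 11·3^17 = 1420541793.

1420541793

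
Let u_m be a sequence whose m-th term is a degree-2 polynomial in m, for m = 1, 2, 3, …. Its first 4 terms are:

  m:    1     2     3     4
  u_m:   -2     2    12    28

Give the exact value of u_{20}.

1st diffs: 4, 10, 16.
2nd diffs: 6, 6 (constant).
Newton forward-difference form: u_m = -2 + 4·C(m-1,1) + 6·C(m-1,2).
At m = 20: m-1 = 19, so u_{20} = -2 + 76 + 1026 = 1100.

1100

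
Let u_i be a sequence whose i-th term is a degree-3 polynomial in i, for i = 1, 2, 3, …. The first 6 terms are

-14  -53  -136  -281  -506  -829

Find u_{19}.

1st diffs: -39, -83, -145, -225, -323.
2nd diffs: -44, -62, -80, -98.
3rd diffs: -18, -18, -18 (constant).
Newton forward-difference form: u_i = -14 + (-39)·C(i-1,1) + (-44)·C(i-1,2) + (-18)·C(i-1,3).
At i = 19: i-1 = 18, so u_{19} = -14 - 702 - 6732 - 14688 = -22136.

-22136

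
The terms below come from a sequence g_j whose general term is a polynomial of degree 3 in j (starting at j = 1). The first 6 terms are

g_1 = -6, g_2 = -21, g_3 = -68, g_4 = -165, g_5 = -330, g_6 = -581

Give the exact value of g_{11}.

-3756

1st diffs: -15, -47, -97, -165, -251.
2nd diffs: -32, -50, -68, -86.
3rd diffs: -18, -18, -18 (constant).
Newton forward-difference form: g_j = -6 + (-15)·C(j-1,1) + (-32)·C(j-1,2) + (-18)·C(j-1,3).
At j = 11: j-1 = 10, so g_{11} = -6 - 150 - 1440 - 2160 = -3756.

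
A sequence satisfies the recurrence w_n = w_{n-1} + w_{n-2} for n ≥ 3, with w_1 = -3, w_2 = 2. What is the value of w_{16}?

w_3 = -1;  w_4 = 1;  w_5 = 0;  …;  w_{13} = 21;  w_{14} = 34;  w_{15} = 55;  w_{16} = 89.

89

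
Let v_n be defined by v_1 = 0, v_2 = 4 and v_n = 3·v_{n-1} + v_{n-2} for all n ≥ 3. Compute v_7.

1440

v_3 = 12; v_4 = 40; v_5 = 132; v_6 = 436; v_7 = 1440.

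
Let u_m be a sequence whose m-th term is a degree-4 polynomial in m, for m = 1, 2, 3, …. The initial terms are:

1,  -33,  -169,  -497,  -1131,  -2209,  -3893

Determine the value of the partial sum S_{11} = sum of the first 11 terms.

-59477

1st diffs: -34, -136, -328, -634, -1078, -1684.
2nd diffs: -102, -192, -306, -444, -606.
3rd diffs: -90, -114, -138, -162.
4th diffs: -24, -24, -24 (constant).
Newton forward-difference form: u_m = 1 + (-34)·C(m-1,1) + (-102)·C(m-1,2) + (-90)·C(m-1,3) + (-24)·C(m-1,4).
Continuing: -6369, -9847, -14561, -20769.
Summing m = 1..11 (11 terms) gives -59477.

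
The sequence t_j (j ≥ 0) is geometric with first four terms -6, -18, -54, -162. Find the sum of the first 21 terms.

-31381059606

Common ratio r = 3.
t_j = (-6)·3^(j-0).
S = (-6)·(3^21 - 1)/(3 - 1) = (-6)·(10460353203 - 1)/(2) = -31381059606.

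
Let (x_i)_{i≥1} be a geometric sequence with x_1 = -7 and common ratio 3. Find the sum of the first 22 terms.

x_i = (-7)·3^(i-1).
S = (-7)·(3^22 - 1)/(3 - 1) = (-7)·(31381059609 - 1)/(2) = -109833708628.

-109833708628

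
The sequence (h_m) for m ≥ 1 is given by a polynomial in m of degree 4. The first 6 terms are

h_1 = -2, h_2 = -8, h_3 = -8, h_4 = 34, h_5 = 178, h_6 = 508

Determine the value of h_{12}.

1st diffs: -6, 0, 42, 144, 330.
2nd diffs: 6, 42, 102, 186.
3rd diffs: 36, 60, 84.
4th diffs: 24, 24 (constant).
Newton forward-difference form: h_m = -2 + (-6)·C(m-1,1) + 6·C(m-1,2) + 36·C(m-1,3) + 24·C(m-1,4).
At m = 12: m-1 = 11, so h_{12} = -2 - 66 + 330 + 5940 + 7920 = 14122.

14122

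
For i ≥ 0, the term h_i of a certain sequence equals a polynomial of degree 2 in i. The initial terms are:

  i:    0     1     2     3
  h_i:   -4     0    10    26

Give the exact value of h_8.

1st diffs: 4, 10, 16.
2nd diffs: 6, 6 (constant).
Newton forward-difference form: h_i = -4 + 4·C(i,1) + 6·C(i,2).
At i = 8: i = 8, so h_8 = -4 + 32 + 168 = 196.

196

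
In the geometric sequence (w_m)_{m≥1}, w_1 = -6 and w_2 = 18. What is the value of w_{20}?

6973568802

Common ratio r = -3.
w_m = (-6)·(-3)^(m-1).
w_{20} = (-6)·(-3)^19 = 6973568802.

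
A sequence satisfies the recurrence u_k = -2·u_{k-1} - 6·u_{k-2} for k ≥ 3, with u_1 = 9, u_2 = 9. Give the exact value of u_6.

Applying the relation repeatedly:
u_3 = -72; u_4 = 90; u_5 = 252; u_6 = -1044.

-1044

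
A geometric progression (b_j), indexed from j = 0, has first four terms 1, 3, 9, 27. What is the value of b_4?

Common ratio r = 3.
b_j = 1·3^(j-0).
b_4 = 1·3^4 = 81.

81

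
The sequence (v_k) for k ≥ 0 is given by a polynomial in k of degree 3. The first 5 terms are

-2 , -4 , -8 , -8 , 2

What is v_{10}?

608

1st diffs: -2, -4, 0, 10.
2nd diffs: -2, 4, 10.
3rd diffs: 6, 6 (constant).
Newton forward-difference form: v_k = -2 + (-2)·C(k,1) + (-2)·C(k,2) + 6·C(k,3).
At k = 10: k = 10, so v_{10} = -2 - 20 - 90 + 720 = 608.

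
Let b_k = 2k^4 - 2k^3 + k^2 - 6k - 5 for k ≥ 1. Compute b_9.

11686

b_9 = 2·9^4 - 2·9^3 + 1·9^2 - 6·9 - 5 = 11686.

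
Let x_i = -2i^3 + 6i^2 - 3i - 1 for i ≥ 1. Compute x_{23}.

x_{23} = -2·23^3 + 6·23^2 - 3·23 - 1 = -21230.

-21230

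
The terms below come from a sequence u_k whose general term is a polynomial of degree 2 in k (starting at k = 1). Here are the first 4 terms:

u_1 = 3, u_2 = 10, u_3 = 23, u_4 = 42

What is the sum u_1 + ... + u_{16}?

4248

1st diffs: 7, 13, 19.
2nd diffs: 6, 6 (constant).
Newton forward-difference form: u_k = 3 + 7·C(k-1,1) + 6·C(k-1,2).
Continuing: …, 67, 98, 135, 178, …, u_{16} = 738.
Summing k = 1..16 (16 terms) gives 4248.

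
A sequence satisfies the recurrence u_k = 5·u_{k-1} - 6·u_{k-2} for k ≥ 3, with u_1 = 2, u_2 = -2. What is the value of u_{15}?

-28566742

Compute successive terms:
u_3 = -22  u_4 = -98  u_5 = -358  …  u_{12} = -1046498  u_{13} = -3155878  u_{14} = -9500402  u_{15} = -28566742.
(Characteristic roots are 3 and 2.)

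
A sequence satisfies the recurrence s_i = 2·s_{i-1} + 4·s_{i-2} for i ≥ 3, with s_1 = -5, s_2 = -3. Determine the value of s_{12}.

s_3 = -26  s_4 = -64  s_5 = -232  s_6 = -720  s_7 = -2368  s_8 = -7616  s_9 = -24704  s_{10} = -79872  s_{11} = -258560  s_{12} = -836608.

-836608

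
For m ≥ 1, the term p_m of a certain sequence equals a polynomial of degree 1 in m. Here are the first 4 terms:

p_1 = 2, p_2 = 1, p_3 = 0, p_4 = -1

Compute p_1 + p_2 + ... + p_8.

1st diffs: -1, -1, -1 (constant).
So p_m = -m + 3.
Continuing: -2, -3, -4, -5.
Summing m = 1..8 (8 terms) gives -12.

-12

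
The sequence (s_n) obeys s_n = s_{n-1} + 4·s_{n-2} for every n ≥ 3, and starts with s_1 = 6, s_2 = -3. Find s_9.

Step forward from the initial values:
s_3 = 21, s_4 = 9, s_5 = 93, s_6 = 129, s_7 = 501, s_8 = 1017, s_9 = 3021.

3021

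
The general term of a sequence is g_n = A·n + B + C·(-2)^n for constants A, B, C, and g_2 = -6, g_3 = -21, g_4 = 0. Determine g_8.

The three given values yield: 2A + B + 4C = -6; 3A + B - 8C = -21; 4A + B + 16C = 0.
Subtracting the first from the second: A - 12C = -15.
Subtracting the second from the third: A + 24C = 21.
Solving: C = 1, A = -3, then B = -4.
Hence g_8 = -3·8 + (-4) + 1·256 = 228.

228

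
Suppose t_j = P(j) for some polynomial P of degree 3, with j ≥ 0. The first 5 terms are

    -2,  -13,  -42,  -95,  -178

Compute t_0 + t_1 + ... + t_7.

1st diffs: -11, -29, -53, -83.
2nd diffs: -18, -24, -30.
3rd diffs: -6, -6 (constant).
Newton forward-difference form: t_j = -2 + (-11)·C(j,1) + (-18)·C(j,2) + (-6)·C(j,3).
Continuing: -297, -458, -667.
Summing j = 0..7 (8 terms) gives -1752.

-1752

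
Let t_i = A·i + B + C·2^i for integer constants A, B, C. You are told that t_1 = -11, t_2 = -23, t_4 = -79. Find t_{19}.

-2097227

Write the equations: A + B + 2C = -11; 2A + B + 4C = -23; 4A + B + 16C = -79.
Subtracting the first from the second: A + 2C = -12.
Subtracting the second from the third: 2A + 12C = -56.
Solving: C = -4, A = -4, then B = 1.
So t_i = -4·i + 1 + (-4)·2^i; at i=19 this is -2097227.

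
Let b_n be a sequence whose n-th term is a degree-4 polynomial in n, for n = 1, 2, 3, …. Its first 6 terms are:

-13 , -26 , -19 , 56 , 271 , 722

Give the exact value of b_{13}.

1st diffs: -13, 7, 75, 215, 451.
2nd diffs: 20, 68, 140, 236.
3rd diffs: 48, 72, 96.
4th diffs: 24, 24 (constant).
So b_n = n^4 - 2n^3 - 3n^2 - 5n - 4.
Evaluating at n = 13 gives b_{13} = 23591.

23591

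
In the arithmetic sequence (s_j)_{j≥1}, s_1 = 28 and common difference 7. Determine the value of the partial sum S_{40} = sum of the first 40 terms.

s_j = 28 + (j - 1)·7.
s_{40} = 301; S = 40·(28 + 301)/2 = 6580.

6580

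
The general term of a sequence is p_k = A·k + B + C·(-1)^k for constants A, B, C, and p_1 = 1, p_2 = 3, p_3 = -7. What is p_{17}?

-63

The three given values yield: A + B - C = 1; 2A + B + C = 3; 3A + B - C = -7.
Subtracting the first from the second: A + 2C = 2.
Subtracting the second from the third: A - 2C = -10.
Solving: C = 3, A = -4, then B = 8.
Therefore p_{17} = -68 + 8 + 3·(-1) = -63.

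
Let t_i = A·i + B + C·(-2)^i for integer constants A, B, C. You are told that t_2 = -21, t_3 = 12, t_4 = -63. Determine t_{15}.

98256

Write the equations: 2A + B + 4C = -21; 3A + B - 8C = 12; 4A + B + 16C = -63.
Subtracting the first from the second: A - 12C = 33.
Subtracting the second from the third: A + 24C = -75.
Solving: C = -3, A = -3, then B = -3.
Hence t_{15} = -3·15 + (-3) + (-3)·(-32768) = 98256.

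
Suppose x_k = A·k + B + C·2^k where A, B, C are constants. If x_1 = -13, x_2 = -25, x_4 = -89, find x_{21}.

The three given values yield: A + B + 2C = -13; 2A + B + 4C = -25; 4A + B + 16C = -89.
Subtracting the first from the second: A + 2C = -12.
Subtracting the second from the third: 2A + 12C = -64.
Solving: C = -5, A = -2, then B = -1.
Therefore x_{21} = -42 + (-1) + (-5)·2097152 = -10485803.

-10485803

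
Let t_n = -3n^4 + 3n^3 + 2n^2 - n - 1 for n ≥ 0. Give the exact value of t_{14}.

-106639

t_{14} = -3·14^4 + 3·14^3 + 2·14^2 - 1·14 - 1 = -106639.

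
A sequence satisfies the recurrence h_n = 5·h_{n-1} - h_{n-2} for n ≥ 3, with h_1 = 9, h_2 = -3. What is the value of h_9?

Step forward from the initial values:
h_3 = -24; h_4 = -117; h_5 = -561; h_6 = -2688; h_7 = -12879; h_8 = -61707; h_9 = -295656.

-295656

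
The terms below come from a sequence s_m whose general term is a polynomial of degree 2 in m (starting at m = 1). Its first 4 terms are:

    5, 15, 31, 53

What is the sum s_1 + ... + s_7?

1st diffs: 10, 16, 22.
2nd diffs: 6, 6 (constant).
So s_m = 3m^2 + m + 1.
Continuing: 81, 115, 155.
Summing m = 1..7 (7 terms) gives 455.

455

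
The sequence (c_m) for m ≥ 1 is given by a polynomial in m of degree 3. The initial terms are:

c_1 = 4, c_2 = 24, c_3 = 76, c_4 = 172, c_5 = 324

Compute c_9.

1732

1st diffs: 20, 52, 96, 152.
2nd diffs: 32, 44, 56.
3rd diffs: 12, 12 (constant).
Newton forward-difference form: c_m = 4 + 20·C(m-1,1) + 32·C(m-1,2) + 12·C(m-1,3).
At m = 9: m-1 = 8, so c_9 = 4 + 160 + 896 + 672 = 1732.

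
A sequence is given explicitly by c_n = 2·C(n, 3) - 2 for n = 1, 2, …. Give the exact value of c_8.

110

C(8, 3) = 56, so c_8 = 110.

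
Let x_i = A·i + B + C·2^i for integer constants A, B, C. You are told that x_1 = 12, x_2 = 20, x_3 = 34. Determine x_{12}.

12316

The three given values yield: A + B + 2C = 12; 2A + B + 4C = 20; 3A + B + 8C = 34.
Subtracting the first from the second: A + 2C = 8.
Subtracting the second from the third: A + 4C = 14.
Solving: C = 3, A = 2, then B = 4.
So x_i = 2·i + 4 + 3·2^i; at i=12 this is 12316.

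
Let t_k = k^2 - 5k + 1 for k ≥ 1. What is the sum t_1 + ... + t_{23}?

Over k = 1..23: Σk = 276, Σk² = 4324.
Total = (1)·4324 + (-5)·276 + (1)·23 = 2967.

2967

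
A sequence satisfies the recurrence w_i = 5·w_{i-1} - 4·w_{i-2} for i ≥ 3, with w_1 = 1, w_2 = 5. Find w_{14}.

Iterate the recurrence:
w_3 = 21; w_4 = 85; w_5 = 341; …; w_{11} = 1398101; w_{12} = 5592405; w_{13} = 22369621; w_{14} = 89478485.
(Characteristic roots are 4 and 1.)

89478485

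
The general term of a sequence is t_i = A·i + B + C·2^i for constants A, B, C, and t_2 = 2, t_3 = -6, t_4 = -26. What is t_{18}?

Write the equations: 2A + B + 4C = 2; 3A + B + 8C = -6; 4A + B + 16C = -26.
Subtracting the first from the second: A + 4C = -8.
Subtracting the second from the third: A + 8C = -20.
Solving: C = -3, A = 4, then B = 6.
So t_i = 4·i + 6 + (-3)·2^i; at i=18 this is -786354.

-786354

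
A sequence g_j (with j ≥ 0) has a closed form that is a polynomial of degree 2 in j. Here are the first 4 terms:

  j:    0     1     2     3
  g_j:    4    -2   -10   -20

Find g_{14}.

1st diffs: -6, -8, -10.
2nd diffs: -2, -2 (constant).
So g_j = -j^2 - 5j + 4.
Evaluating at j = 14 gives g_{14} = -262.

-262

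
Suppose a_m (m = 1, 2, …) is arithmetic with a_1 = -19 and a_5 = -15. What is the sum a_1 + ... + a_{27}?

-162

Common difference d = (-15 - (-19)) / (5 - 1) = 1.
a_m = -19 + (m - 1)·1.
a_{27} = 7; S = 27·(-19 + 7)/2 = -162.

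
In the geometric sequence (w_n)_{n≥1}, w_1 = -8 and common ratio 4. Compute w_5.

-2048

w_n = (-8)·4^(n-1).
w_5 = (-8)·4^4 = -2048.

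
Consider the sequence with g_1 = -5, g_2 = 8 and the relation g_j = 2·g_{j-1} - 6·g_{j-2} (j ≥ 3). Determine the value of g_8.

3536

Applying the relation repeatedly:
g_3 = 46, g_4 = 44, g_5 = -188, g_6 = -640, g_7 = -152, g_8 = 3536.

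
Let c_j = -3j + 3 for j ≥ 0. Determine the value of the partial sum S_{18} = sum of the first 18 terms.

-405

Over j = 0..17: Σj = 153.
Total = (-3)·153 + (3)·18 = -405.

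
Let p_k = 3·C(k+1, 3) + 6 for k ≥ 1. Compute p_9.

366

C(10, 3) = 120, so p_9 = 366.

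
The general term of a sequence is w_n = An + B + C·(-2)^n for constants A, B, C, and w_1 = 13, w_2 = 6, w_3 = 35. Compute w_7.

295

The three given values yield: A + B - 2C = 13; 2A + B + 4C = 6; 3A + B - 8C = 35.
Subtracting the first from the second: A + 6C = -7.
Subtracting the second from the third: A - 12C = 29.
Solving: C = -2, A = 5, then B = 4.
So w_n = 5·n + 4 + (-2)·(-2)^n; at n=7 this is 295.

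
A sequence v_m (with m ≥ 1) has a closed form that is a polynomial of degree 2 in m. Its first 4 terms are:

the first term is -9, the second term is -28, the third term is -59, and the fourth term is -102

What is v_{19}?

-2187

1st diffs: -19, -31, -43.
2nd diffs: -12, -12 (constant).
Newton forward-difference form: v_m = -9 + (-19)·C(m-1,1) + (-12)·C(m-1,2).
At m = 19: m-1 = 18, so v_{19} = -9 - 342 - 1836 = -2187.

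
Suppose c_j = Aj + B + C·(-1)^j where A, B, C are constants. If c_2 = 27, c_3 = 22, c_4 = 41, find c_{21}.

Write the equations: 2A + B + C = 27; 3A + B - C = 22; 4A + B + C = 41.
Subtracting the first from the second: A - 2C = -5.
Subtracting the second from the third: A + 2C = 19.
Solving: C = 6, A = 7, then B = 7.
Therefore c_{21} = 147 + 7 + 6·(-1) = 148.

148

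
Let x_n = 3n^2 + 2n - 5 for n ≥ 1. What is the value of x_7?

x_7 = 3·7^2 + 2·7 - 5 = 156.

156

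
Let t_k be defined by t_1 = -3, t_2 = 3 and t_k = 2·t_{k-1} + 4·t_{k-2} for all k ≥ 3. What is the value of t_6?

-48

Applying the relation repeatedly:
t_3 = -6; t_4 = 0; t_5 = -24; t_6 = -48.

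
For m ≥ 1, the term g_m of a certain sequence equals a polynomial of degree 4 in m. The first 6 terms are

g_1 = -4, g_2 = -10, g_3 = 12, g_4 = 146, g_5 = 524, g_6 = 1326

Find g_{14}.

1st diffs: -6, 22, 134, 378, 802.
2nd diffs: 28, 112, 244, 424.
3rd diffs: 84, 132, 180.
4th diffs: 48, 48 (constant).
Newton forward-difference form: g_m = -4 + (-6)·C(m-1,1) + 28·C(m-1,2) + 84·C(m-1,3) + 48·C(m-1,4).
At m = 14: m-1 = 13, so g_{14} = -4 - 78 + 2184 + 24024 + 34320 = 60446.

60446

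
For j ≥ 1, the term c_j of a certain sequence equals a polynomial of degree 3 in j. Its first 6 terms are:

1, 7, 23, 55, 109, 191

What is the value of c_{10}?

919

1st diffs: 6, 16, 32, 54, 82.
2nd diffs: 10, 16, 22, 28.
3rd diffs: 6, 6, 6 (constant).
So c_j = j^3 - j^2 + 2j - 1.
Evaluating at j = 10 gives c_{10} = 919.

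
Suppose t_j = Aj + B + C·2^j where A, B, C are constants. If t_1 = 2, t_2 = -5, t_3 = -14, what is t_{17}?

Plug in j = 1, 2, 3: A + B + 2C = 2; 2A + B + 4C = -5; 3A + B + 8C = -14.
Subtracting the first from the second: A + 2C = -7.
Subtracting the second from the third: A + 4C = -9.
Solving: C = -1, A = -5, then B = 9.
Therefore t_{17} = -85 + 9 + (-1)·131072 = -131148.

-131148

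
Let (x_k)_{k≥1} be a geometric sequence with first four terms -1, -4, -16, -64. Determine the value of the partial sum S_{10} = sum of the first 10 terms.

-349525

Common ratio r = 4.
x_k = (-1)·4^(k-1).
S = (-1)·(4^10 - 1)/(4 - 1) = (-1)·(1048576 - 1)/(3) = -349525.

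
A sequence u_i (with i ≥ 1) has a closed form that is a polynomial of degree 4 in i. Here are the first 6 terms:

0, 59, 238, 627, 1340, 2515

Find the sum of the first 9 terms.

26568

1st diffs: 59, 179, 389, 713, 1175.
2nd diffs: 120, 210, 324, 462.
3rd diffs: 90, 114, 138.
4th diffs: 24, 24 (constant).
Newton forward-difference form: u_i = 59·C(i-1,1) + 120·C(i-1,2) + 90·C(i-1,3) + 24·C(i-1,4).
Continuing: 4314, 6923, 10552.
Summing i = 1..9 (9 terms) gives 26568.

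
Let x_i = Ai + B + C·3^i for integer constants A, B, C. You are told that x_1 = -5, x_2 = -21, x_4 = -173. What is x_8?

At i = 1, 2, 4: A + B + 3C = -5; 2A + B + 9C = -21; 4A + B + 81C = -173.
Subtracting the first from the second: A + 6C = -16.
Subtracting the second from the third: 2A + 72C = -152.
Solving: C = -2, A = -4, then B = 5.
Therefore x_8 = -32 + 5 + (-2)·6561 = -13149.

-13149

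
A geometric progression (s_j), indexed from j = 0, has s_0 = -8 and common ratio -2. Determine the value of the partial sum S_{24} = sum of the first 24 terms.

s_j = (-8)·(-2)^(j-0).
S = (-8)·((-2)^24 - 1)/(-2 - 1) = (-8)·(16777216 - 1)/(-3) = 44739240.

44739240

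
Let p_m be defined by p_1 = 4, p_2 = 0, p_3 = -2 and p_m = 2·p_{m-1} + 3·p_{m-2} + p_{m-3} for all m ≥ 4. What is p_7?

-46

p_4 = 0;  p_5 = -6;  p_6 = -14;  p_7 = -46.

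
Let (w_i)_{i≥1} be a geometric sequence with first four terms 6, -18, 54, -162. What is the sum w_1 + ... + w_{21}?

15690529806

Common ratio r = -3.
w_i = 6·(-3)^(i-1).
S = 6·((-3)^21 - 1)/(-3 - 1) = 6·(-10460353203 - 1)/(-4) = 15690529806.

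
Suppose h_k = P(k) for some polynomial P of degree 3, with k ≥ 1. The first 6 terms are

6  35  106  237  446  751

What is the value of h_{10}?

1st diffs: 29, 71, 131, 209, 305.
2nd diffs: 42, 60, 78, 96.
3rd diffs: 18, 18, 18 (constant).
Newton forward-difference form: h_k = 6 + 29·C(k-1,1) + 42·C(k-1,2) + 18·C(k-1,3).
At k = 10: k-1 = 9, so h_{10} = 6 + 261 + 1512 + 1512 = 3291.

3291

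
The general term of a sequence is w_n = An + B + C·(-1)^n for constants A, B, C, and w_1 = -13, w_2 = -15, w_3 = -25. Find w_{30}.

The three given values yield: A + B - C = -13; 2A + B + C = -15; 3A + B - C = -25.
Subtracting the first from the second: A + 2C = -2.
Subtracting the second from the third: A - 2C = -10.
Solving: C = 2, A = -6, then B = -5.
Hence w_{30} = -6·30 + (-5) + 2·1 = -183.

-183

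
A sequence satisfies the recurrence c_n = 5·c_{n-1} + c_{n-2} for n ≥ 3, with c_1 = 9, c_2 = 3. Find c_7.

17229

c_3 = 24, c_4 = 123, c_5 = 639, c_6 = 3318, c_7 = 17229.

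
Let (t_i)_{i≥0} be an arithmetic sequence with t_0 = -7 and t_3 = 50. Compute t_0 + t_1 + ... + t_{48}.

Common difference d = (50 - (-7)) / (3 - 0) = 19.
t_i = -7 + (i - 0)·19.
t_{48} = 905; S = 49·(-7 + 905)/2 = 22001.

22001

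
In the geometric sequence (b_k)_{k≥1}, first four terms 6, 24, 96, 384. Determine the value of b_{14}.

402653184

Common ratio r = 4.
b_k = 6·4^(k-1).
b_{14} = 6·4^13 = 402653184.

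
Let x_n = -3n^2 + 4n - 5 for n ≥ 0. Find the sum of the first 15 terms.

-2700

Over n = 0..14: Σn = 105, Σn² = 1015.
Total = (-3)·1015 + (4)·105 + (-5)·15 = -2700.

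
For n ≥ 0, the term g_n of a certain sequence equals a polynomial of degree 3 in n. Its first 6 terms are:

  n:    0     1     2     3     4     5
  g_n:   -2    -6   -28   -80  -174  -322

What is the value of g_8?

1st diffs: -4, -22, -52, -94, -148.
2nd diffs: -18, -30, -42, -54.
3rd diffs: -12, -12, -12 (constant).
So g_n = -2n^3 - 3n^2 + n - 2.
Evaluating at n = 8 gives g_8 = -1210.

-1210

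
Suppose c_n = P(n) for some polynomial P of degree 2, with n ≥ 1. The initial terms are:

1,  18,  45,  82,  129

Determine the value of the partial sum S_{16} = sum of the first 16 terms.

7656

1st diffs: 17, 27, 37, 47.
2nd diffs: 10, 10, 10 (constant).
Newton forward-difference form: c_n = 1 + 17·C(n-1,1) + 10·C(n-1,2).
Continuing: …, 186, 253, 330, 417, …, c_{16} = 1306.
Summing n = 1..16 (16 terms) gives 7656.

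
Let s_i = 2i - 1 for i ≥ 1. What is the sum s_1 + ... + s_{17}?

Over i = 1..17: Σi = 153.
Total = (2)·153 + (-1)·17 = 289.

289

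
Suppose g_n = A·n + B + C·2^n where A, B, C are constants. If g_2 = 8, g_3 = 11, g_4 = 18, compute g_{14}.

At n = 2, 3, 4: 2A + B + 4C = 8; 3A + B + 8C = 11; 4A + B + 16C = 18.
Subtracting the first from the second: A + 4C = 3.
Subtracting the second from the third: A + 8C = 7.
Solving: C = 1, A = -1, then B = 6.
Therefore g_{14} = -14 + 6 + 1·16384 = 16376.

16376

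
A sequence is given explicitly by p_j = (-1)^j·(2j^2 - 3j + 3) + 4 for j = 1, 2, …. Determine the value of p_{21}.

(-1)^21 = -1; 2j^2 - 3j + 3 at j=21 is 822; so p_{21} = -818.

-818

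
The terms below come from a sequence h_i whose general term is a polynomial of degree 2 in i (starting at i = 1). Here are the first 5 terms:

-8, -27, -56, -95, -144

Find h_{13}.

-896

1st diffs: -19, -29, -39, -49.
2nd diffs: -10, -10, -10 (constant).
Newton forward-difference form: h_i = -8 + (-19)·C(i-1,1) + (-10)·C(i-1,2).
At i = 13: i-1 = 12, so h_{13} = -8 - 228 - 660 = -896.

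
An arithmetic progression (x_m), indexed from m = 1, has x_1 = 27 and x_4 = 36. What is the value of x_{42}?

Common difference d = (36 - 27) / (4 - 1) = 3.
x_m = 27 + (m - 1)·3.
x_{42} = 27 + 41·3 = 150.

150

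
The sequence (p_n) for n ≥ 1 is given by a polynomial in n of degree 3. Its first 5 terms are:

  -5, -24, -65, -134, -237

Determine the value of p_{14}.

1st diffs: -19, -41, -69, -103.
2nd diffs: -22, -28, -34.
3rd diffs: -6, -6 (constant).
Newton forward-difference form: p_n = -5 + (-19)·C(n-1,1) + (-22)·C(n-1,2) + (-6)·C(n-1,3).
At n = 14: n-1 = 13, so p_{14} = -5 - 247 - 1716 - 1716 = -3684.

-3684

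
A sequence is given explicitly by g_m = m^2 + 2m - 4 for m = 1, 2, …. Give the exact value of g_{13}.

g_{13} = 1·13^2 + 2·13 - 4 = 191.

191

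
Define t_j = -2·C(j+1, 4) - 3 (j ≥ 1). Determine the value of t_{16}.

C(17, 4) = 2380, so t_{16} = -4763.

-4763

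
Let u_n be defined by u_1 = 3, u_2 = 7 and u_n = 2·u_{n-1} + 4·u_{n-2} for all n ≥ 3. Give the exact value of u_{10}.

93184

Compute successive terms:
u_3 = 26; u_4 = 80; u_5 = 264; u_6 = 848; u_7 = 2752; u_8 = 8896; u_9 = 28800; u_{10} = 93184.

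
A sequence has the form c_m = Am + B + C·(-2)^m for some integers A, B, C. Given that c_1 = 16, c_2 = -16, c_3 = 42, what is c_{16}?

-327704

The three given values yield: A + B - 2C = 16; 2A + B + 4C = -16; 3A + B - 8C = 42.
Subtracting the first from the second: A + 6C = -32.
Subtracting the second from the third: A - 12C = 58.
Solving: C = -5, A = -2, then B = 8.
Therefore c_{16} = -32 + 8 + (-5)·65536 = -327704.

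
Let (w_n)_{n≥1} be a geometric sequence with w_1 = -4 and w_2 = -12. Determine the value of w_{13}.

Common ratio r = 3.
w_n = (-4)·3^(n-1).
w_{13} = (-4)·3^12 = -2125764.

-2125764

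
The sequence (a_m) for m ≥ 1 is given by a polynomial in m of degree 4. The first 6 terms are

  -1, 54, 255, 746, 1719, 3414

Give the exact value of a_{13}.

1st diffs: 55, 201, 491, 973, 1695.
2nd diffs: 146, 290, 482, 722.
3rd diffs: 144, 192, 240.
4th diffs: 48, 48 (constant).
So a_m = 2m^4 + 4m^3 - m^2 - 6.
Evaluating at m = 13 gives a_{13} = 65735.

65735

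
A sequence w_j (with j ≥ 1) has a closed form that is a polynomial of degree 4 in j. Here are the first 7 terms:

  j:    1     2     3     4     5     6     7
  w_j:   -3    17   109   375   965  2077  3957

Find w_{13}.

51189

1st diffs: 20, 92, 266, 590, 1112, 1880.
2nd diffs: 72, 174, 324, 522, 768.
3rd diffs: 102, 150, 198, 246.
4th diffs: 48, 48, 48 (constant).
Newton forward-difference form: w_j = -3 + 20·C(j-1,1) + 72·C(j-1,2) + 102·C(j-1,3) + 48·C(j-1,4).
At j = 13: j-1 = 12, so w_{13} = -3 + 240 + 4752 + 22440 + 23760 = 51189.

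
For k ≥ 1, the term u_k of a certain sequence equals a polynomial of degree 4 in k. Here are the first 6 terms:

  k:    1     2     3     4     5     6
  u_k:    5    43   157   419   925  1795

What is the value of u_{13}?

33197

1st diffs: 38, 114, 262, 506, 870.
2nd diffs: 76, 148, 244, 364.
3rd diffs: 72, 96, 120.
4th diffs: 24, 24 (constant).
Newton forward-difference form: u_k = 5 + 38·C(k-1,1) + 76·C(k-1,2) + 72·C(k-1,3) + 24·C(k-1,4).
At k = 13: k-1 = 12, so u_{13} = 5 + 456 + 5016 + 15840 + 11880 = 33197.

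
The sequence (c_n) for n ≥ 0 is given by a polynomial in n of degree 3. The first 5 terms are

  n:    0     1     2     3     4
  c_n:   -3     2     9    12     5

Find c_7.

1st diffs: 5, 7, 3, -7.
2nd diffs: 2, -4, -10.
3rd diffs: -6, -6 (constant).
Newton forward-difference form: c_n = -3 + 5·C(n,1) + 2·C(n,2) + (-6)·C(n,3).
At n = 7: n = 7, so c_7 = -3 + 35 + 42 - 210 = -136.

-136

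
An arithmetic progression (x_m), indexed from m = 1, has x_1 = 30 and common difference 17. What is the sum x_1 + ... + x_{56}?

27860

x_m = 30 + (m - 1)·17.
x_{56} = 965; S = 56·(30 + 965)/2 = 27860.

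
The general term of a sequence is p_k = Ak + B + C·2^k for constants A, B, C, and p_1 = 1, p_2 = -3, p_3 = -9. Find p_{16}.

At k = 1, 2, 3: A + B + 2C = 1; 2A + B + 4C = -3; 3A + B + 8C = -9.
Subtracting the first from the second: A + 2C = -4.
Subtracting the second from the third: A + 4C = -6.
Solving: C = -1, A = -2, then B = 5.
Hence p_{16} = -2·16 + 5 + (-1)·65536 = -65563.

-65563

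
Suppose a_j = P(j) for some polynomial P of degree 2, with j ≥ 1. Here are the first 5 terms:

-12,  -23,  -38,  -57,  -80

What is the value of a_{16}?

-597

1st diffs: -11, -15, -19, -23.
2nd diffs: -4, -4, -4 (constant).
So a_j = -2j^2 - 5j - 5.
Evaluating at j = 16 gives a_{16} = -597.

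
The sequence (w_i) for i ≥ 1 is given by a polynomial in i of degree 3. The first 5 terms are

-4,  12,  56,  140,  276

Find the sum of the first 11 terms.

9416

1st diffs: 16, 44, 84, 136.
2nd diffs: 28, 40, 52.
3rd diffs: 12, 12 (constant).
Newton forward-difference form: w_i = -4 + 16·C(i-1,1) + 28·C(i-1,2) + 12·C(i-1,3).
Continuing: …, 476, 752, 1116, 1580, …, w_{11} = 2856.
Summing i = 1..11 (11 terms) gives 9416.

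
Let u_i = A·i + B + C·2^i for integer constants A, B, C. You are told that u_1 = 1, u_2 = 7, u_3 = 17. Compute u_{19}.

At i = 1, 2, 3: A + B + 2C = 1; 2A + B + 4C = 7; 3A + B + 8C = 17.
Subtracting the first from the second: A + 2C = 6.
Subtracting the second from the third: A + 4C = 10.
Solving: C = 2, A = 2, then B = -5.
Therefore u_{19} = 38 + (-5) + 2·524288 = 1048609.

1048609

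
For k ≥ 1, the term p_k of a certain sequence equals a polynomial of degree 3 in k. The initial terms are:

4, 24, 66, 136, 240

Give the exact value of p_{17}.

6324

1st diffs: 20, 42, 70, 104.
2nd diffs: 22, 28, 34.
3rd diffs: 6, 6 (constant).
So p_k = k^3 + 5k^2 - 2k.
Evaluating at k = 17 gives p_{17} = 6324.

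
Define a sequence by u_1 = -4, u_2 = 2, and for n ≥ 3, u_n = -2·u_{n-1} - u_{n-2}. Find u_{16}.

-26

u_3 = 0;  u_4 = -2;  u_5 = 4;  …;  u_{13} = 20;  u_{14} = -22;  u_{15} = 24;  u_{16} = -26.
(Characteristic roots are -1 and -1.)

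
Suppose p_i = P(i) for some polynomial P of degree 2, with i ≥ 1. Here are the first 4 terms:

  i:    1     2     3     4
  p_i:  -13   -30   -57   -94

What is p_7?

-265

1st diffs: -17, -27, -37.
2nd diffs: -10, -10 (constant).
So p_i = -5i^2 - 2i - 6.
Evaluating at i = 7 gives p_7 = -265.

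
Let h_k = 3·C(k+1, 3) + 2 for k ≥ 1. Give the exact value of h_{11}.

662

C(12, 3) = 220, so h_{11} = 662.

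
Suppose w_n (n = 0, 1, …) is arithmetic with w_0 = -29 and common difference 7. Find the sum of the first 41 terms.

w_n = -29 + (n - 0)·7.
w_{40} = 251; S = 41·(-29 + 251)/2 = 4551.

4551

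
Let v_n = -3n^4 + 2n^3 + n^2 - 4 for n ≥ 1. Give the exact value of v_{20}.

v_{20} = -3·20^4 + 2·20^3 + 1·20^2 - 4 = -463604.

-463604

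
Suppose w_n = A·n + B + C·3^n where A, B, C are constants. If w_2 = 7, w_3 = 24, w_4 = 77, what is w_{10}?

Plug in n = 2, 3, 4: 2A + B + 9C = 7; 3A + B + 27C = 24; 4A + B + 81C = 77.
Subtracting the first from the second: A + 18C = 17.
Subtracting the second from the third: A + 54C = 53.
Solving: C = 1, A = -1, then B = 0.
Therefore w_{10} = -10 + 0 + 1·59049 = 59039.

59039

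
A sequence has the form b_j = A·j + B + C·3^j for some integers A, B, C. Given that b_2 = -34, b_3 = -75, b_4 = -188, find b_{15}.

-28697895

Plug in j = 2, 3, 4: 2A + B + 9C = -34; 3A + B + 27C = -75; 4A + B + 81C = -188.
Subtracting the first from the second: A + 18C = -41.
Subtracting the second from the third: A + 54C = -113.
Solving: C = -2, A = -5, then B = -6.
Hence b_{15} = -5·15 + (-6) + (-2)·14348907 = -28697895.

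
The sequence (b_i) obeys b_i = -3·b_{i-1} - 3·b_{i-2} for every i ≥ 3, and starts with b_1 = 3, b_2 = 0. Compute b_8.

0

Compute successive terms:
b_3 = -9;  b_4 = 27;  b_5 = -54;  b_6 = 81;  b_7 = -81;  b_8 = 0.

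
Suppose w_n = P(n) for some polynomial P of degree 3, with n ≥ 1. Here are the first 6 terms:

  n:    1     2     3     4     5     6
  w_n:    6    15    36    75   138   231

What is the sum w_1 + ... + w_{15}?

14685

1st diffs: 9, 21, 39, 63, 93.
2nd diffs: 12, 18, 24, 30.
3rd diffs: 6, 6, 6 (constant).
Newton forward-difference form: w_n = 6 + 9·C(n-1,1) + 12·C(n-1,2) + 6·C(n-1,3).
Continuing: …, 360, 531, 750, 1023, …, w_{15} = 3408.
Summing n = 1..15 (15 terms) gives 14685.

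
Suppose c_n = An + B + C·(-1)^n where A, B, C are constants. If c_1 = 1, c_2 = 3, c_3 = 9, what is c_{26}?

At n = 1, 2, 3: A + B - C = 1; 2A + B + C = 3; 3A + B - C = 9.
Subtracting the first from the second: A + 2C = 2.
Subtracting the second from the third: A - 2C = 6.
Solving: C = -1, A = 4, then B = -4.
Hence c_{26} = 4·26 + (-4) + (-1)·1 = 99.

99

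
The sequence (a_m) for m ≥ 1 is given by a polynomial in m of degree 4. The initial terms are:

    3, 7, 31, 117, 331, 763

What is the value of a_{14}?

30787

1st diffs: 4, 24, 86, 214, 432.
2nd diffs: 20, 62, 128, 218.
3rd diffs: 42, 66, 90.
4th diffs: 24, 24 (constant).
So a_m = m^4 - 3m^3 + 3m^2 + m + 1.
Evaluating at m = 14 gives a_{14} = 30787.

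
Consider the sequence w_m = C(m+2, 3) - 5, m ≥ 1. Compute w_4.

C(6, 3) = 20, so w_4 = 15.

15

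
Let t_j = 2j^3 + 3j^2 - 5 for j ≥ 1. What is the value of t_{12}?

t_{12} = 2·12^3 + 3·12^2 - 5 = 3883.

3883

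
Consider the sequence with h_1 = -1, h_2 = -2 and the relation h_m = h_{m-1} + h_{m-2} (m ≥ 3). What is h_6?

Iterate the recurrence:
h_3 = -3, h_4 = -5, h_5 = -8, h_6 = -13.

-13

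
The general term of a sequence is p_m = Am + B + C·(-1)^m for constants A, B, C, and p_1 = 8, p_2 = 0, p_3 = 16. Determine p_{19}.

At m = 1, 2, 3: A + B - C = 8; 2A + B + C = 0; 3A + B - C = 16.
Subtracting the first from the second: A + 2C = -8.
Subtracting the second from the third: A - 2C = 16.
Solving: C = -6, A = 4, then B = -2.
Hence p_{19} = 4·19 + (-2) + (-6)·(-1) = 80.

80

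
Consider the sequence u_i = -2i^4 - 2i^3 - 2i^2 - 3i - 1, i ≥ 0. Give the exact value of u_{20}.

u_{20} = -2·20^4 - 2·20^3 - 2·20^2 - 3·20 - 1 = -336861.

-336861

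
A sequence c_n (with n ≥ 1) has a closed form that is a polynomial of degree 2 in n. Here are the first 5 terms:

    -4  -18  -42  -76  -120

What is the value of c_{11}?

1st diffs: -14, -24, -34, -44.
2nd diffs: -10, -10, -10 (constant).
Newton forward-difference form: c_n = -4 + (-14)·C(n-1,1) + (-10)·C(n-1,2).
At n = 11: n-1 = 10, so c_{11} = -4 - 140 - 450 = -594.

-594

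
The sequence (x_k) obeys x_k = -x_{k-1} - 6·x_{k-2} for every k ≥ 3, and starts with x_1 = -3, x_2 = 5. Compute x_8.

-1675

Applying the relation repeatedly:
x_3 = 13; x_4 = -43; x_5 = -35; x_6 = 293; x_7 = -83; x_8 = -1675.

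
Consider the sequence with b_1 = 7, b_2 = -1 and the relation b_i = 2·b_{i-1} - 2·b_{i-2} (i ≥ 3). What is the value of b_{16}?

1920

b_3 = -16, b_4 = -30, b_5 = -28, …, b_{13} = -448, b_{14} = 64, b_{15} = 1024, b_{16} = 1920.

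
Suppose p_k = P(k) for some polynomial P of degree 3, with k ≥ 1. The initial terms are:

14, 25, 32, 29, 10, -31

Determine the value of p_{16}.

-2971

1st diffs: 11, 7, -3, -19, -41.
2nd diffs: -4, -10, -16, -22.
3rd diffs: -6, -6, -6 (constant).
So p_k = -k^3 + 4k^2 + 6k + 5.
Evaluating at k = 16 gives p_{16} = -2971.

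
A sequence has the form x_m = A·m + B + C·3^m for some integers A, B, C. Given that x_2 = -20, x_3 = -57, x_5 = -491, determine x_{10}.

Write the equations: 2A + B + 9C = -20; 3A + B + 27C = -57; 5A + B + 243C = -491.
Subtracting the first from the second: A + 18C = -37.
Subtracting the second from the third: 2A + 216C = -434.
Solving: C = -2, A = -1, then B = 0.
Therefore x_{10} = -10 + 0 + (-2)·59049 = -118108.

-118108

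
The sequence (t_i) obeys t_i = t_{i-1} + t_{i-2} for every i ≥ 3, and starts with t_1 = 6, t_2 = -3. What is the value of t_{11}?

39

Applying the relation repeatedly:
t_3 = 3, t_4 = 0, t_5 = 3, t_6 = 3, t_7 = 6, t_8 = 9, t_9 = 15, t_{10} = 24, t_{11} = 39.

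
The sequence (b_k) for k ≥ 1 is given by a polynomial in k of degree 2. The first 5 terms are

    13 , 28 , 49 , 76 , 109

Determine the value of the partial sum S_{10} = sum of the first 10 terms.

1525

1st diffs: 15, 21, 27, 33.
2nd diffs: 6, 6, 6 (constant).
Newton forward-difference form: b_k = 13 + 15·C(k-1,1) + 6·C(k-1,2).
Continuing: …, 148, 193, 244, 301, …, b_{10} = 364.
Summing k = 1..10 (10 terms) gives 1525.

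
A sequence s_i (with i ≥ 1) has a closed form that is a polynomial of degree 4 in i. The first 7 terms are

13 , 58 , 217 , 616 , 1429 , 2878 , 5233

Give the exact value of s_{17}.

1st diffs: 45, 159, 399, 813, 1449, 2355.
2nd diffs: 114, 240, 414, 636, 906.
3rd diffs: 126, 174, 222, 270.
4th diffs: 48, 48, 48 (constant).
So s_i = 2i^4 + i^3 + i^2 + 5i + 4.
Evaluating at i = 17 gives s_{17} = 172333.

172333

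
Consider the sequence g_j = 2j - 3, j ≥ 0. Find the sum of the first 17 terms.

221

Over j = 0..16: Σj = 136.
Total = (2)·136 + (-3)·17 = 221.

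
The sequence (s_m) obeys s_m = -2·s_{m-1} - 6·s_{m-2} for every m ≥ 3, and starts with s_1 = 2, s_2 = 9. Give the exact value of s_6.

-372

Iterate the recurrence:
s_3 = -30;  s_4 = 6;  s_5 = 168;  s_6 = -372.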